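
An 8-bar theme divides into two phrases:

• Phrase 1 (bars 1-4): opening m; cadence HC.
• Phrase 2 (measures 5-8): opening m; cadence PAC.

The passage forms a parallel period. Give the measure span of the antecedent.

measures 1–4

The phrase ending with the weaker cadence (half cadence) is the antecedent; the one ending more conclusively (perfect authentic cadence) is the consequent. The antecedent is measures 1–4.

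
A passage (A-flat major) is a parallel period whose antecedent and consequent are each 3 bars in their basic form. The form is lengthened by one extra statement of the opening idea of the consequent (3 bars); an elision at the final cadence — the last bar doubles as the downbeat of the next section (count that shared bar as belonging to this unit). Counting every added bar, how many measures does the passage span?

Basic parallel period: 3 + 3 = 6 bars.
6 (basic form) + 3 (extra statement) = 9.
The elision shares a bar with the next section but does not change this unit's count.

9 measures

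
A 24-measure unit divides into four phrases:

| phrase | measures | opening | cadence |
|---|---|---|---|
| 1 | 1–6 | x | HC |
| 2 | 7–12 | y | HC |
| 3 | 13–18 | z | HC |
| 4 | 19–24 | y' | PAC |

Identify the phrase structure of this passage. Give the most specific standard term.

contrasting double period

Four phrases in two halves: the first half (bars 1–12) ends with a half cadence, the second (mm. 13–24) with a perfect authentic cadence — a large antecedent–consequent pair, i.e. a double period.
Phrase 3 begins with different material from phrase 1, making it contrasting.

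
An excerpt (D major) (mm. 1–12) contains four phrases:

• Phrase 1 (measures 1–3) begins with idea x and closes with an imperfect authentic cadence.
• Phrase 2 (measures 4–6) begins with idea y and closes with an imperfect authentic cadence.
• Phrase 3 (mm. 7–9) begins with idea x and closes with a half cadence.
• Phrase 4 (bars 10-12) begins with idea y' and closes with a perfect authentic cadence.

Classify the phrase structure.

parallel double period

Four phrases in two halves: the first half (mm. 1–6) ends with an imperfect authentic cadence, the second (bars 7–12) with a perfect authentic cadence — a large antecedent–consequent pair, i.e. a double period.
Phrase 3 begins with the same material as phrase 1, making it parallel.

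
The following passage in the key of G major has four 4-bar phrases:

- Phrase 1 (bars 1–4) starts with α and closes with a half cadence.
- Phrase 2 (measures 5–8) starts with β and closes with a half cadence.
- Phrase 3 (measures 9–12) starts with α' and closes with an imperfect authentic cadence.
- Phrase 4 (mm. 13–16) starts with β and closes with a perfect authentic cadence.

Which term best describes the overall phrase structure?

parallel double period

Four phrases in two halves: the first half (bars 1–8) ends with a half cadence, the second (measures 9–16) with a perfect authentic cadence — a large antecedent–consequent pair, i.e. a double period.
Phrase 3 begins with the same material as phrase 1, making it parallel.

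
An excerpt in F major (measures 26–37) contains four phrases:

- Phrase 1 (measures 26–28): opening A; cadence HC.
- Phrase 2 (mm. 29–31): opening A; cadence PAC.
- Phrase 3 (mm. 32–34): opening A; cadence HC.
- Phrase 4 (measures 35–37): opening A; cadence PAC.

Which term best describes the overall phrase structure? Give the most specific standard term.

repeated period

The cadence pattern HC–PAC–HC–PAC is weak–strong twice, and phrases 3–4 restate phrases 1–2: a period heard twice, not a double period (which would end weakly at phrase 2).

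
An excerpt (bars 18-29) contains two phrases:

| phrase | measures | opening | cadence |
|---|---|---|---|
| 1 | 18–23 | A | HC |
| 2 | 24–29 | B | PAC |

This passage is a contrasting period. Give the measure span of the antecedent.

The antecedent is the phrase ending with the weaker cadence (half cadence, phrase 1) and the consequent the one ending more conclusively (perfect authentic cadence, phrase 2); the antecedent is mm. 18-23.

measures 18–23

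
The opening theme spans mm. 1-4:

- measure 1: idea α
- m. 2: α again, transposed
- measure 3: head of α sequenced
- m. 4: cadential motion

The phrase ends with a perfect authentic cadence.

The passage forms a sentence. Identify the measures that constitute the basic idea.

measures 1–1

The presentation of a sentence is the basic idea (m. 1) plus its repetition (bar 2); the basic idea is therefore bar 1.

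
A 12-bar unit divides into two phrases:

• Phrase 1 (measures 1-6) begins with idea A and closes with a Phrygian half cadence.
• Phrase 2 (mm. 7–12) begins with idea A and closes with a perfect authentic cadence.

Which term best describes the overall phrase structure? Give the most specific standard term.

parallel period

Phrase 1 ends with a Phrygian half cadence (weaker) and phrase 2 with a perfect authentic cadence (stronger): antecedent + consequent = a period.
The two phrases open with the same material (A / A), so the period is parallel.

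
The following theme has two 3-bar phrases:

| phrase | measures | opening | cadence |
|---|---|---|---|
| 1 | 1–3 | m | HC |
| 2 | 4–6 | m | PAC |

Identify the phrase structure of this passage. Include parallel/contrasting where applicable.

parallel period

Phrase 1 ends with a half cadence (weaker) and phrase 2 with a perfect authentic cadence (stronger): antecedent + consequent = a period.
The two phrases open with the same material (m / m), so the period is parallel.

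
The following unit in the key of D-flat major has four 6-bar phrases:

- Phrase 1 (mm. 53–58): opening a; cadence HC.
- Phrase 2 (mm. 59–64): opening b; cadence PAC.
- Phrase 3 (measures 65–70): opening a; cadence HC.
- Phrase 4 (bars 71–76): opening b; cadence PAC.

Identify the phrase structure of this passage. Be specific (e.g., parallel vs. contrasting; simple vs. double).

repeated period

The cadence pattern HC–PAC–HC–PAC is weak–strong twice, and phrases 3–4 restate phrases 1–2: a period heard twice, not a double period (which would end weakly at phrase 2).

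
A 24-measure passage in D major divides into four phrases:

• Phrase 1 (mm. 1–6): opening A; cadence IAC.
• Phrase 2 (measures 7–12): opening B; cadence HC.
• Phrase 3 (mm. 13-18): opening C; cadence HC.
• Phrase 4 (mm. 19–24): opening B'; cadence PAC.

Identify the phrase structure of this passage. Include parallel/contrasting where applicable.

Four phrases in two halves: the first half (measures 1-12) ends with a half cadence, the second (mm. 13–24) with a perfect authentic cadence — a large antecedent–consequent pair, i.e. a double period.
Phrase 3 begins with different material from phrase 1, making it contrasting.

contrasting double period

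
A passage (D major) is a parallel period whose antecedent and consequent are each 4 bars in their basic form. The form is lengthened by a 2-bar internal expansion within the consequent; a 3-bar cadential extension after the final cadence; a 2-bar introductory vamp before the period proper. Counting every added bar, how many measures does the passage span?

Basic parallel period: 4 + 4 = 8 bars.
8 (basic form) + 2 (internal expansion) + 3 (cadential extension) + 2 (introduction) = 15.

15 measures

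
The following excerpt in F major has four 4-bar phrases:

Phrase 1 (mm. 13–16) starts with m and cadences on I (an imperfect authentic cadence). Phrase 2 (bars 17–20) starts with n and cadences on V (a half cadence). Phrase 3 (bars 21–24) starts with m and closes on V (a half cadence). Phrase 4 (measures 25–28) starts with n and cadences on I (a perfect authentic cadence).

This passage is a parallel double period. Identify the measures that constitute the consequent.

In a double period the four phrases pair into a large antecedent (phrases 1–2, ending half cadence) and a large consequent (phrases 3–4, ending perfect authentic cadence). The consequent spans bars 21–28.

measures 21–28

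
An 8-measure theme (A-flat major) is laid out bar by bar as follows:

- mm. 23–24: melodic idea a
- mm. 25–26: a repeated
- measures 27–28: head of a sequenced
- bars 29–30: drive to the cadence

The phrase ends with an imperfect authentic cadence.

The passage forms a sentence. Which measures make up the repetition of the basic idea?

measures 25–26

The presentation of a sentence is the basic idea (mm. 23–24) plus its repetition (measures 25–26); the repetition of the basic idea is therefore mm. 25–26.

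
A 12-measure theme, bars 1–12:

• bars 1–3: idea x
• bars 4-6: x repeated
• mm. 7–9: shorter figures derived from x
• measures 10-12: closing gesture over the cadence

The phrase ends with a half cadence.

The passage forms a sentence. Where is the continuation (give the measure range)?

measures 7–12

After the presentation (measures 1-6), the continuation covers the fragmentation through the cadence: bars 7-12.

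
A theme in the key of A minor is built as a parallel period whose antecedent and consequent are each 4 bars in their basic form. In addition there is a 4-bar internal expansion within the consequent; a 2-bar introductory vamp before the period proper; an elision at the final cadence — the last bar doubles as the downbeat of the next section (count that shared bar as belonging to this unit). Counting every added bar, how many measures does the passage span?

Basic parallel period: 4 + 4 = 8 bars.
8 (basic form) + 4 (internal expansion) + 2 (introduction) = 14.
The elision shares a bar with the next section but does not change this unit's count.

14 measures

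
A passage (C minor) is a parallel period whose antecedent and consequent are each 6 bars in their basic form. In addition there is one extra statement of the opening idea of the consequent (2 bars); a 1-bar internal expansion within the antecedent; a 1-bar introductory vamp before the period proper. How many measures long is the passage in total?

16 measures

Basic parallel period: 6 + 6 = 12 bars.
12 (basic form) + 2 (extra statement) + 1 (internal expansion) + 1 (introduction) = 16.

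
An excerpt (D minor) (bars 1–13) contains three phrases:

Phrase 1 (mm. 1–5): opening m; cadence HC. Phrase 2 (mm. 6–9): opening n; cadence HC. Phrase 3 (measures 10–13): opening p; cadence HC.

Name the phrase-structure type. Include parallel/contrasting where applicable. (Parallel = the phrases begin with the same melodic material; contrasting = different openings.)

phrase group

The final phrase closes with a half cadence, which is not stronger than the preceding half cadence; the 3 phrases lack an overall antecedent–consequent design and so form a phrase group.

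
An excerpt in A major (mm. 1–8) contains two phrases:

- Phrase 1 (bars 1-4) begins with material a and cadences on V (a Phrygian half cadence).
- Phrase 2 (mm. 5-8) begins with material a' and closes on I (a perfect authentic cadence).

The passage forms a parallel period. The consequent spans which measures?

The antecedent is the phrase ending with the weaker cadence (Phrygian half cadence, phrase 1) and the consequent the one ending more conclusively (perfect authentic cadence, phrase 2); the consequent is bars 5–8.

measures 5–8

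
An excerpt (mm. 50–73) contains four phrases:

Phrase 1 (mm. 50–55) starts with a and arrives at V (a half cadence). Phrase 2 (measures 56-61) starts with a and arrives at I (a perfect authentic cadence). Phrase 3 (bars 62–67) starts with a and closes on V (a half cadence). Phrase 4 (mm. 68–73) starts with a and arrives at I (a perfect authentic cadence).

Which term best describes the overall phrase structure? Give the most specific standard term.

The cadence pattern HC–PAC–HC–PAC is weak–strong twice, and phrases 3–4 restate phrases 1–2: a period heard twice, not a double period (which would end weakly at phrase 2).

repeated period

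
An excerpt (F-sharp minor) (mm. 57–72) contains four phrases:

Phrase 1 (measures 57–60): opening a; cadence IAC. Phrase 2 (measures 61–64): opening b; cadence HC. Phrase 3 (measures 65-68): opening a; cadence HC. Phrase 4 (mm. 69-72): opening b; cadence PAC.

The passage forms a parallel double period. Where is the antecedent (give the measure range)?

measures 57–64

In a double period the four phrases pair into a large antecedent (phrases 1–2, ending half cadence) and a large consequent (phrases 3–4, ending perfect authentic cadence). The antecedent spans mm. 57–64.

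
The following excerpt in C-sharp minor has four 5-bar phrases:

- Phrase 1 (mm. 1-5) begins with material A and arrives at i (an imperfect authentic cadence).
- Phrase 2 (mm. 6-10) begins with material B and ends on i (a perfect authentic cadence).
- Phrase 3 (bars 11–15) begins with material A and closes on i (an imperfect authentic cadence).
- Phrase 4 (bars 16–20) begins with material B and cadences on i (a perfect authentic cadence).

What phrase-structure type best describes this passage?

repeated period

The cadence pattern IAC–PAC–IAC–PAC is weak–strong twice, and phrases 3–4 restate phrases 1–2: a period heard twice, not a double period (which would end weakly at phrase 2).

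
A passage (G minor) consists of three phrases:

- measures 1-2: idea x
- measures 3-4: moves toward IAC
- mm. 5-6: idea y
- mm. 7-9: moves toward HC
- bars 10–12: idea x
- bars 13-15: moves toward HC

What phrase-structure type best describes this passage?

phrase group

The final phrase closes with a half cadence, which is not stronger than the preceding half cadence; the 3 phrases lack an overall antecedent–consequent design and so form a phrase group.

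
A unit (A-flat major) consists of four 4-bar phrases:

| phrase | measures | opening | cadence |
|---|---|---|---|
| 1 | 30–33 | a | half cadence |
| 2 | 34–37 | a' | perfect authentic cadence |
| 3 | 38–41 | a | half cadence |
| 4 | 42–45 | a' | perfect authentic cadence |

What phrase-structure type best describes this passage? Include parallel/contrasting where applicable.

repeated period

The cadence pattern HC–PAC–HC–PAC is weak–strong twice, and phrases 3–4 restate phrases 1–2: a period heard twice, not a double period (which would end weakly at phrase 2).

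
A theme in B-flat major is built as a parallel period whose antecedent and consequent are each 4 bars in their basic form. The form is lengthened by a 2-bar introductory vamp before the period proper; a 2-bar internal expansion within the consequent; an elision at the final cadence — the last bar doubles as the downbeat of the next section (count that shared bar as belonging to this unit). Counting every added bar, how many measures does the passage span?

Basic parallel period: 4 + 4 = 8 bars.
8 (basic form) + 2 (introduction) + 2 (internal expansion) = 12.
The elision shares a bar with the next section but does not change this unit's count.

12 measures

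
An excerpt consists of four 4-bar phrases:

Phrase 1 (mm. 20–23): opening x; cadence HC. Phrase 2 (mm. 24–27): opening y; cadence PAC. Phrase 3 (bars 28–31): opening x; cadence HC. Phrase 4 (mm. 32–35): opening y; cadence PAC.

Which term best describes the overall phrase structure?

The cadence pattern HC–PAC–HC–PAC is weak–strong twice, and phrases 3–4 restate phrases 1–2: a period heard twice, not a double period (which would end weakly at phrase 2).

repeated period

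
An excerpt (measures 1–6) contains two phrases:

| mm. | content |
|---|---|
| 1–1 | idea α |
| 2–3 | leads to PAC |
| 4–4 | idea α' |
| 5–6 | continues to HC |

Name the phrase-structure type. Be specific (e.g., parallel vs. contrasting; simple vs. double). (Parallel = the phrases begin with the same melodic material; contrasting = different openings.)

The second phrase closes with a half cadence, which is not stronger than the first phrase's perfect authentic cadence; without a weak→strong cadential pair there is no antecedent–consequent relationship, so this is a phrase group rather than a period.

phrase group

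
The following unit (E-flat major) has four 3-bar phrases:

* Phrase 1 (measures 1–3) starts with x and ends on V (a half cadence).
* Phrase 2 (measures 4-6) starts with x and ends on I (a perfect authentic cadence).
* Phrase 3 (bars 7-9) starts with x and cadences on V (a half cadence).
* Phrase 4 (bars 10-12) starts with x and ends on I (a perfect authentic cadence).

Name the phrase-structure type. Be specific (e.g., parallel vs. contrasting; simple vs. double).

repeated period

The cadence pattern HC–PAC–HC–PAC is weak–strong twice, and phrases 3–4 restate phrases 1–2: a period heard twice, not a double period (which would end weakly at phrase 2).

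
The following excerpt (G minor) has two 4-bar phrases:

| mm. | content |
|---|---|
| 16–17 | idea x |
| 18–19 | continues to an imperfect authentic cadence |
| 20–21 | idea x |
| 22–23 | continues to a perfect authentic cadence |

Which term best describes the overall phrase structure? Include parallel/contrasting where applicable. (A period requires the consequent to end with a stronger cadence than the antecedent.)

parallel period

Phrase 1 ends with an imperfect authentic cadence (weaker) and phrase 2 with a perfect authentic cadence (stronger): antecedent + consequent = a period.
The two phrases open with the same material (x / x), so the period is parallel.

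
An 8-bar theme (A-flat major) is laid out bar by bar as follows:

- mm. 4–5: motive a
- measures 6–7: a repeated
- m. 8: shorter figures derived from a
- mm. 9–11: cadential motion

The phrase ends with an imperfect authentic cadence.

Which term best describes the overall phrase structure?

sentence

Basic idea (mm. 4–5) + its repetition (bars 6–7) form the presentation; fragmentation and cadence (mm. 8-11) form the continuation — the 8-bar whole is a sentence.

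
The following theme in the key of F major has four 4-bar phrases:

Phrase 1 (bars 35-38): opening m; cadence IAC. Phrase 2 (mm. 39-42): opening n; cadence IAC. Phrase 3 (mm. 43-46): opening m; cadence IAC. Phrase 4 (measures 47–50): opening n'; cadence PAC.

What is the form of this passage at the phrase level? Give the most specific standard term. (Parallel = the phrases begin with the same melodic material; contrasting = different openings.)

Four phrases in two halves: the first half (mm. 35–42) ends with an imperfect authentic cadence, the second (bars 43–50) with a perfect authentic cadence — a large antecedent–consequent pair, i.e. a double period.
Phrase 3 begins with the same material as phrase 1, making it parallel.

parallel double period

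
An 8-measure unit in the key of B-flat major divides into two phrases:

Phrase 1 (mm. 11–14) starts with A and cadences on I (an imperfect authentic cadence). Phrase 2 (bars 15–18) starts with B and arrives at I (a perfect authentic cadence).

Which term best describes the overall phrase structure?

Phrase 1 ends with an imperfect authentic cadence (weaker) and phrase 2 with a perfect authentic cadence (stronger): antecedent + consequent = a period.
The two phrases open with different material (A / B), so the period is contrasting.

contrasting period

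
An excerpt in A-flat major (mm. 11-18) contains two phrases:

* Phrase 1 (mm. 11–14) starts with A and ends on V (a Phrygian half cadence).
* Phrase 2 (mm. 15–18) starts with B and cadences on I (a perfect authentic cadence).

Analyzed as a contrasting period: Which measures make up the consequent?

measures 15–18

The antecedent is the phrase ending with the weaker cadence (Phrygian half cadence, phrase 1) and the consequent the one ending more conclusively (perfect authentic cadence, phrase 2); the consequent is mm. 15–18.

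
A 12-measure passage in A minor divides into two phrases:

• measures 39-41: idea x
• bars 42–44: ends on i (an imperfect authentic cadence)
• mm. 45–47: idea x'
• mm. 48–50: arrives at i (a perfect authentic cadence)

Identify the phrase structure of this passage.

parallel period

Phrase 1 ends with an imperfect authentic cadence (weaker) and phrase 2 with a perfect authentic cadence (stronger): antecedent + consequent = a period.
The two phrases open with the same material (x / x'), so the period is parallel.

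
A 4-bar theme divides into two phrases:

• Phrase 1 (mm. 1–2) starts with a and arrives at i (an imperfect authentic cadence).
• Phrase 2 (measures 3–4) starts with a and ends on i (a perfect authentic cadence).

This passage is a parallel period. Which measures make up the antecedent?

measures 1–2

The antecedent is the phrase ending with the weaker cadence (imperfect authentic cadence, phrase 1) and the consequent the one ending more conclusively (perfect authentic cadence, phrase 2); the antecedent is bars 1–2.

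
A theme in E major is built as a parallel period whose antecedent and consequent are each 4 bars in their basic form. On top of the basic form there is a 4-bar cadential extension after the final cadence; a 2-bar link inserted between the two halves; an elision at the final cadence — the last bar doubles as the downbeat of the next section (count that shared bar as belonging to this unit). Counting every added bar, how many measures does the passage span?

Basic parallel period: 4 + 4 = 8 bars.
8 (basic form) + 4 (cadential extension) + 2 (link) = 14.
The elision shares a bar with the next section but does not change this unit's count.

14 measures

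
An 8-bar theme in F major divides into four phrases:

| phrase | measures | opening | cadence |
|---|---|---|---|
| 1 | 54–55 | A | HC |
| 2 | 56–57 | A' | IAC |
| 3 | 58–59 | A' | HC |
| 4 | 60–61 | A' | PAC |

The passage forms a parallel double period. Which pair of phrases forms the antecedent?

phrases 1 and 2

In a double period the first pair of phrases (ending imperfect authentic cadence) is the large antecedent and the second pair (ending perfect authentic cadence) is the large consequent; the antecedent is phrases 1 and 2.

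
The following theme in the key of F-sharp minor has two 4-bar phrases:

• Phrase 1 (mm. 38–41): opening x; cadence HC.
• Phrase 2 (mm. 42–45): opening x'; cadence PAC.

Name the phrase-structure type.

parallel period

Phrase 1 ends with a half cadence (weaker) and phrase 2 with a perfect authentic cadence (stronger): antecedent + consequent = a period.
The two phrases open with the same material (x / x'), so the period is parallel.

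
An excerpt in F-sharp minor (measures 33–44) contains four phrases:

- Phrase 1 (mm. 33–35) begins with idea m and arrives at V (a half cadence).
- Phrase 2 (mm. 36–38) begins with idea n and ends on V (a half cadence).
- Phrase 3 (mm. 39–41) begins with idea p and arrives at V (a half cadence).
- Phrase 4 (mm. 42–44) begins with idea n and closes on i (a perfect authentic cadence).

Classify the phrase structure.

contrasting double period

Four phrases in two halves: the first half (mm. 33–38) ends with a half cadence, the second (measures 39–44) with a perfect authentic cadence — a large antecedent–consequent pair, i.e. a double period.
Phrase 3 begins with different material from phrase 1, making it contrasting.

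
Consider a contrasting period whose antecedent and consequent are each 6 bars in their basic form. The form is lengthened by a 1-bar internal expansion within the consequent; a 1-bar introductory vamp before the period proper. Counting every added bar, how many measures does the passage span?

14 measures

Basic contrasting period: 6 + 6 = 12 bars.
12 (basic form) + 1 (internal expansion) + 1 (introduction) = 14.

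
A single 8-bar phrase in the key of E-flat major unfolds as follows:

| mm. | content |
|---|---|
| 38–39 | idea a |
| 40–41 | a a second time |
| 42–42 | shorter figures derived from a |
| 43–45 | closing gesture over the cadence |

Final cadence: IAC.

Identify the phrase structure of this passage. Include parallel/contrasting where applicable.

sentence

Basic idea (mm. 38–39) + its repetition (measures 40–41) form the presentation; fragmentation and cadence (bars 42–45) form the continuation — the 8-bar whole is a sentence.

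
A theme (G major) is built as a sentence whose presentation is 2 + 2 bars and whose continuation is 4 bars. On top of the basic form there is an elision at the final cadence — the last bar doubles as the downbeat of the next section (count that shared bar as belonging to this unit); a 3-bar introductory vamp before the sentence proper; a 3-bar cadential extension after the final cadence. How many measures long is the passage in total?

14 measures

Basic sentence: 2 + 2 + 4 = 8 bars.
8 (basic form) + 3 (introduction) + 3 (cadential extension) = 14.
The elision shares a bar with the next section but does not change this unit's count.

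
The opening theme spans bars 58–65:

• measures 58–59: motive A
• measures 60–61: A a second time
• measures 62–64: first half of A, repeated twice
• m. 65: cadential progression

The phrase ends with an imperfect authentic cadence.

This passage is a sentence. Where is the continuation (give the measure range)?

measures 62–65

After the presentation (bars 58–61), the continuation covers the fragmentation through the cadence: bars 62–65.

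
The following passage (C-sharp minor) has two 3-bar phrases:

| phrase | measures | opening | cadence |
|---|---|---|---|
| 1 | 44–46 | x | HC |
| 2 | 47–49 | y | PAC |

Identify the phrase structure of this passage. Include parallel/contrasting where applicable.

Phrase 1 ends with a half cadence (weaker) and phrase 2 with a perfect authentic cadence (stronger): antecedent + consequent = a period.
The two phrases open with different material (x / y), so the period is contrasting.

contrasting period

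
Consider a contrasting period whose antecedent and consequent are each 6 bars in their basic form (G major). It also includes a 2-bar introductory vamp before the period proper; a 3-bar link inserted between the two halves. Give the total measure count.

17 measures

Basic contrasting period: 6 + 6 = 12 bars.
12 (basic form) + 2 (introduction) + 3 (link) = 17.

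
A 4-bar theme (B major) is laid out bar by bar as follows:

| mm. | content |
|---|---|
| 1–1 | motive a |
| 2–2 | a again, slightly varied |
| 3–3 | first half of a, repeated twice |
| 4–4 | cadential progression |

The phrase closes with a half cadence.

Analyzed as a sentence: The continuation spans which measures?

After the presentation (mm. 1–2), the continuation covers the fragmentation through the cadence: mm. 3–4.

measures 3–4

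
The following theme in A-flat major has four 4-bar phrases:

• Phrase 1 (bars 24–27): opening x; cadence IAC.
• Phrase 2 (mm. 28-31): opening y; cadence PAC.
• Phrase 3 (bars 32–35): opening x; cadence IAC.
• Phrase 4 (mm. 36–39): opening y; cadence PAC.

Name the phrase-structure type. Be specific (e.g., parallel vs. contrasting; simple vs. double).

repeated period

The cadence pattern IAC–PAC–IAC–PAC is weak–strong twice, and phrases 3–4 restate phrases 1–2: a period heard twice, not a double period (which would end weakly at phrase 2).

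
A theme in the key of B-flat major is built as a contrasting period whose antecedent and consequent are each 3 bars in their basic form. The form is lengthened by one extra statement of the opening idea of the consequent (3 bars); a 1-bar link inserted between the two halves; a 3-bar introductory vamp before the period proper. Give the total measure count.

Basic contrasting period: 3 + 3 = 6 bars.
6 (basic form) + 3 (extra statement) + 1 (link) + 3 (introduction) = 13.

13 measures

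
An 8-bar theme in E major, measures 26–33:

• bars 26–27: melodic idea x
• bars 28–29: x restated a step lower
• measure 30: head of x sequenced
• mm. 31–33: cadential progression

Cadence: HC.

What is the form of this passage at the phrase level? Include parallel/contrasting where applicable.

Basic idea (mm. 26-27) + its repetition (mm. 28–29) form the presentation; fragmentation and cadence (mm. 30–33) form the continuation — the 8-bar whole is a sentence.

sentence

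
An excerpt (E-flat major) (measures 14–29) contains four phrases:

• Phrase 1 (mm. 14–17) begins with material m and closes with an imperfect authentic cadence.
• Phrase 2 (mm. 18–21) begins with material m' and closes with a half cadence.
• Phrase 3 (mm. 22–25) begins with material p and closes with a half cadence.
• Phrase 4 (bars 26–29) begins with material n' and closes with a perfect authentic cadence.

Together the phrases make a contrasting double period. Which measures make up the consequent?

measures 22–29

In a double period the first pair of phrases (ending half cadence) is the large antecedent and the second pair (ending perfect authentic cadence) is the large consequent; the consequent is measures 22–29.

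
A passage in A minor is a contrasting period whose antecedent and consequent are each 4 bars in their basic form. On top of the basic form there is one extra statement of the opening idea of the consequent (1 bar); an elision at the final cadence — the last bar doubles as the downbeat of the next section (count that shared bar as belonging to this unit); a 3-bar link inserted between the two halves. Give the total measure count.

12 measures

Basic contrasting period: 4 + 4 = 8 bars.
8 (basic form) + 1 (extra statement) + 3 (link) = 12.
The elision shares a bar with the next section but does not change this unit's count.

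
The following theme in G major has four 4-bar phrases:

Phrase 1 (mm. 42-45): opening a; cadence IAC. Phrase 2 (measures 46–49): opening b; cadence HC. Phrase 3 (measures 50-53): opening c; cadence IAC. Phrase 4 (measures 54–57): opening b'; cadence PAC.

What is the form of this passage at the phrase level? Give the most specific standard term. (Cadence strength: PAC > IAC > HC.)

Four phrases in two halves: the first half (bars 42–49) ends with a half cadence, the second (bars 50–57) with a perfect authentic cadence — a large antecedent–consequent pair, i.e. a double period.
Phrase 3 begins with different material from phrase 1, making it contrasting.

contrasting double period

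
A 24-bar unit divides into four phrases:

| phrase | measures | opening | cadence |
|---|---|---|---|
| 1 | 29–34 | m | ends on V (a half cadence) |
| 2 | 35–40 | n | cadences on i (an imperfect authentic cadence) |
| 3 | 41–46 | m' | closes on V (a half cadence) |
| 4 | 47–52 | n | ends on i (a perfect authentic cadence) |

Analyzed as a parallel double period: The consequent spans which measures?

In a double period the four phrases pair into a large antecedent (phrases 1–2, ending imperfect authentic cadence) and a large consequent (phrases 3–4, ending perfect authentic cadence). The consequent spans measures 41–52.

measures 41–52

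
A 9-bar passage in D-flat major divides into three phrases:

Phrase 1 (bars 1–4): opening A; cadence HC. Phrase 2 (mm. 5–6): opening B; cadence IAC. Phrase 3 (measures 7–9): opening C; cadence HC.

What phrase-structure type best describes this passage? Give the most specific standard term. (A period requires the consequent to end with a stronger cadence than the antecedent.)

The final phrase closes with a half cadence, which is not stronger than the preceding imperfect authentic cadence; the 3 phrases lack an overall antecedent–consequent design and so form a phrase group.

phrase group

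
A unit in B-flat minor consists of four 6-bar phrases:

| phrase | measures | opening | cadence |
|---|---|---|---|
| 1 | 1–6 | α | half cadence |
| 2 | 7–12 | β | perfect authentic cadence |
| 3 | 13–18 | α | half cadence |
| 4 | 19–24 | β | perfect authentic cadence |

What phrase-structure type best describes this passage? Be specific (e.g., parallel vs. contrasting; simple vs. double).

The cadence pattern HC–PAC–HC–PAC is weak–strong twice, and phrases 3–4 restate phrases 1–2: a period heard twice, not a double period (which would end weakly at phrase 2).

repeated period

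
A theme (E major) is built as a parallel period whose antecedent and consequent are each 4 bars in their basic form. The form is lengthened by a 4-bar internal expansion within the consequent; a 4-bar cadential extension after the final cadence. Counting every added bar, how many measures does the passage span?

16 measures

Basic parallel period: 4 + 4 = 8 bars.
8 (basic form) + 4 (internal expansion) + 4 (cadential extension) = 16.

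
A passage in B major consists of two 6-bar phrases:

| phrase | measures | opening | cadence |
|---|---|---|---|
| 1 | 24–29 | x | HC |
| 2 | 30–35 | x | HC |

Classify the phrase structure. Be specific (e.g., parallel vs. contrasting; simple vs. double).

Both phrases have the same opening (x) and the same cadence (half cadence): the second is a restatement, not a consequent, so this is a repeated phrase rather than a period.

repeated phrase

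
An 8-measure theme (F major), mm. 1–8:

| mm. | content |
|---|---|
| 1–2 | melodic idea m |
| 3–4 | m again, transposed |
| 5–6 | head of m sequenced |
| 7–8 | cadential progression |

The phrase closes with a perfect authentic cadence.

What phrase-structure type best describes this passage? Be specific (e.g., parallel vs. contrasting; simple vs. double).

sentence

Basic idea (measures 1-2) + its repetition (mm. 3–4) form the presentation; fragmentation and cadence (bars 5–8) form the continuation — the 8-bar whole is a sentence.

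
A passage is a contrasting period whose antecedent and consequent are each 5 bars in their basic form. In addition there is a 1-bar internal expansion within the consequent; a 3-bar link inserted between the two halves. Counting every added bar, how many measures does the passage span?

14 measures

Basic contrasting period: 5 + 5 = 10 bars.
10 (basic form) + 1 (internal expansion) + 3 (link) = 14.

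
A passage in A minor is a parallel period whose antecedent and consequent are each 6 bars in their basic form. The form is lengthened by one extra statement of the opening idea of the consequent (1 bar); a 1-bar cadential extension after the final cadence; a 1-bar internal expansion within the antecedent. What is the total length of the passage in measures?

Basic parallel period: 6 + 6 = 12 bars.
12 (basic form) + 1 (extra statement) + 1 (cadential extension) + 1 (internal expansion) = 15.

15 measures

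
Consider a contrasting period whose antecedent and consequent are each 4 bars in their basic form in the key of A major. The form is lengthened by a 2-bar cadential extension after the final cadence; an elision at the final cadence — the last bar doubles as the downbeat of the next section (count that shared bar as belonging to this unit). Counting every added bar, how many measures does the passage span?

10 measures

Basic contrasting period: 4 + 4 = 8 bars.
8 (basic form) + 2 (cadential extension) = 10.
The elision shares a bar with the next section but does not change this unit's count.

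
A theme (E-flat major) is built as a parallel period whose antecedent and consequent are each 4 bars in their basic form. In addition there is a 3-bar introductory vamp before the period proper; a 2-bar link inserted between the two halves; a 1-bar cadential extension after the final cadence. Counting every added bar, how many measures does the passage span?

Basic parallel period: 4 + 4 = 8 bars.
8 (basic form) + 3 (introduction) + 2 (link) + 1 (cadential extension) = 14.

14 measures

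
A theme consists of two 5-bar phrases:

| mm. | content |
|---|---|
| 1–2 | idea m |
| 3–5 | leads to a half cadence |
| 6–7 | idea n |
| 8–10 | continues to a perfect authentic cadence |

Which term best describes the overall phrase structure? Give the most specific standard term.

Phrase 1 ends with a half cadence (weaker) and phrase 2 with a perfect authentic cadence (stronger): antecedent + consequent = a period.
The two phrases open with different material (m / n), so the period is contrasting.

contrasting period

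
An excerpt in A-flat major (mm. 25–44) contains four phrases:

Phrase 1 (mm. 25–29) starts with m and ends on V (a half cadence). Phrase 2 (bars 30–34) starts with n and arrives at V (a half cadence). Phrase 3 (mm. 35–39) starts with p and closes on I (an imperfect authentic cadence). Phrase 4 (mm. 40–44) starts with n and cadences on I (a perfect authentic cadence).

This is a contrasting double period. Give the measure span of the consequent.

In a double period the first pair of phrases (ending half cadence) is the large antecedent and the second pair (ending perfect authentic cadence) is the large consequent; the consequent is measures 35–44.

measures 35–44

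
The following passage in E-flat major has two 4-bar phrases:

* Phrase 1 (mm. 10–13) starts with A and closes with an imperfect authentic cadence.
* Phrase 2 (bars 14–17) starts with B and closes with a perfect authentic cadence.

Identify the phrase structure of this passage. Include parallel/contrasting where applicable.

contrasting period

Phrase 1 ends with an imperfect authentic cadence (weaker) and phrase 2 with a perfect authentic cadence (stronger): antecedent + consequent = a period.
The two phrases open with different material (A / B), so the period is contrasting.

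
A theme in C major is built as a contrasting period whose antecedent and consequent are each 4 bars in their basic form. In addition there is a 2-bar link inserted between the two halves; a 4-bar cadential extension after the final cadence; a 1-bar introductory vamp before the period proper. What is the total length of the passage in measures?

15 measures

Basic contrasting period: 4 + 4 = 8 bars.
8 (basic form) + 2 (link) + 4 (cadential extension) + 1 (introduction) = 15.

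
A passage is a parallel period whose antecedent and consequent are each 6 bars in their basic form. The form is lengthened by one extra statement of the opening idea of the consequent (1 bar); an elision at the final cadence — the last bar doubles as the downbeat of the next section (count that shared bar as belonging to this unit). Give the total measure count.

Basic parallel period: 6 + 6 = 12 bars.
12 (basic form) + 1 (extra statement) = 13.
The elision shares a bar with the next section but does not change this unit's count.

13 measures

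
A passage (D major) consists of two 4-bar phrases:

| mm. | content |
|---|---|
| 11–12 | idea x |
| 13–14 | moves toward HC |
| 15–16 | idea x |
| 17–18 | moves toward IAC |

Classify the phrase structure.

parallel period

Phrase 1 ends with a half cadence (weaker) and phrase 2 with an imperfect authentic cadence (stronger): antecedent + consequent = a period.
The two phrases open with the same material (x / x), so the period is parallel.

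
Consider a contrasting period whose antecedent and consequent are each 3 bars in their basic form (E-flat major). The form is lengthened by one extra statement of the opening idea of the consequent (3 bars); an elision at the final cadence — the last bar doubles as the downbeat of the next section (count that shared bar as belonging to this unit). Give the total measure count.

9 measures

Basic contrasting period: 3 + 3 = 6 bars.
6 (basic form) + 3 (extra statement) = 9.
The elision shares a bar with the next section but does not change this unit's count.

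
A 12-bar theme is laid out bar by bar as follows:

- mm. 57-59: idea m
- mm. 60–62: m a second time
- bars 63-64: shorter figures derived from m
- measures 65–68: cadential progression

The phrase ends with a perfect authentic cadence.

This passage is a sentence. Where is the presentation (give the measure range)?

measures 57–62

The presentation of a sentence is the basic idea (mm. 57–59) plus its repetition (bars 60–62); the presentation is therefore mm. 57–62.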